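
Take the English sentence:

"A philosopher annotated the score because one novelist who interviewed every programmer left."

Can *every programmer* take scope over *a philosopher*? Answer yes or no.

No

*every programmer* occurs within the relative clause *who interviewed every programmer*, which is itself inside the adjunct *because one novelist who interviewed every programmer left*.
The quantifier would have to escape first the RC and then the adjunct — two independent island violations.
*every programmer* > *a philosopher* would require crossing that boundary, which is illicit.
(Only the surface reading survives: one fixed philosopher with respect to all the relevant programmers.)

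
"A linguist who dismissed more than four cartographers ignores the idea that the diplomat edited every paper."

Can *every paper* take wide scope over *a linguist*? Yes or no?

No

Structurally, *every paper* is inside the complex NP *the idea that the diplomat edited every paper*.
Since the clause is the complement of a nominal head, the CNPC blocks scope extraction.
So the wide-scope reading for *every paper* is blocked.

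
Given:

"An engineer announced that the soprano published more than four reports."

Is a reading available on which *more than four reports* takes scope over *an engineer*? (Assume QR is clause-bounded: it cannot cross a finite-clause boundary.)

The target quantifier *more than four reports* is part of the finite complement clause *that the soprano published more than four reports*.
Under clause-bounded QR, a quantifier in an embedded finite clause cannot raise into the matrix clause.
So *more than four reports* cannot raise to a position above *an engineer*.
(Only the surface reading survives: one fixed engineer with respect to all the relevant reports.)

No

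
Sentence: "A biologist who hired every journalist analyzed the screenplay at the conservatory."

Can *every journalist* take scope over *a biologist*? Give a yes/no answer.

No

*every journalist* occurs within the relative clause *who hired every journalist*.
Quantifiers inside a relative clause are trapped there; the RC boundary blocks QR.
The inverse ordering *every journalist* > *a biologist* is therefore underivable.
(Only the surface reading survives: one fixed biologist with respect to all the relevant journalists.)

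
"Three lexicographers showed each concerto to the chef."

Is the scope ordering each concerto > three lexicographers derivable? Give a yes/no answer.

Yes

*each concerto* and *three lexicographers* are in the same minimal clause.
Ordinary QR to a clause-peripheral position gives the wide-scope LF for the lower DP.
So *each concerto* > *three lexicographers* is among the available readings.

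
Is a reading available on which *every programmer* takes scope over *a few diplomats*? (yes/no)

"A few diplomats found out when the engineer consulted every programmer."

No

Structurally, *every programmer* is inside the embedded question *when the engineer consulted every programmer*.
QR across an interrogative CP boundary is ruled out as a wh-island violation.
Hence only narrow scope for *every programmer* (under *a few diplomats*) survives.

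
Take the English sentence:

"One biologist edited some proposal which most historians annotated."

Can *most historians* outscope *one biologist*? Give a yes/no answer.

Structurally, *most historians* is inside the relative clause *which most historians annotated* modifying *some proposal*.
Relative clauses block scope extraction: QR cannot target a position outside the modified NP.
*most historians* > *one biologist* would require crossing that boundary, which is illicit.
(Only the surface reading survives: one fixed biologist with respect to all the relevant historians.)

No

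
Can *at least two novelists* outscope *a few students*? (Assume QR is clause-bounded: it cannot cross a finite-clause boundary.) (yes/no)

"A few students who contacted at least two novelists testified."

No

Structurally, *at least two novelists* is inside the relative clause *who contacted at least two novelists*.
QR out of a relative clause is ruled out by the relative-clause island constraint.
*at least two novelists* > *a few students* would require crossing that boundary, which is illicit.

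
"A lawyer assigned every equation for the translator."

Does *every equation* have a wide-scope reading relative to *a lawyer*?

Yes

*every equation* is the matrix object and *a lawyer* the matrix subject; the two are clausemates.
No island intervenes, so both surface and inverse scope are derivable.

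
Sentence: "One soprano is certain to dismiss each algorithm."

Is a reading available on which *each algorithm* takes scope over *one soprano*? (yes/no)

Infinitival complements of raising predicates do not block QR; *each algorithm* and *one soprano* are effectively clausemates.
Since no island is crossed, the inverse ordering is licensed alongside surface scope.
Both orderings are possible: *one soprano* > *each algorithm* and *each algorithm* > *one soprano*.

Yes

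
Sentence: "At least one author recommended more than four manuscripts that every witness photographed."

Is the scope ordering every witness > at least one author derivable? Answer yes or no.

No

The target quantifier *every witness* is part of the relative clause *that every witness photographed* modifying *more than four manuscripts*.
Relative clauses block scope extraction: QR cannot target a position outside the modified NP.
So the wide-scope reading for *every witness* is blocked.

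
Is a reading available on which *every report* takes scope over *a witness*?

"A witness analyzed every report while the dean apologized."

The adjunct clause does not contain *every report*, which is the matrix object.
No island intervenes, so both surface and inverse scope are derivable.

Yes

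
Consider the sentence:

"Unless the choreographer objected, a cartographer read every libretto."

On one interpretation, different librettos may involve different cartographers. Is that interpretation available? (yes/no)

This is the *every libretto* > *a cartographer* reading.
The adjunct island is irrelevant here — *every libretto* and *a cartographer* are both in the matrix clause.
QR within a single clause is free, so the lower quantifier may take scope over the higher one.
So *every libretto* > *a cartographer* is among the available readings.

Yes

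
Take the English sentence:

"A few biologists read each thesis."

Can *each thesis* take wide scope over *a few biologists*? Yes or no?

*a few biologists* and *each thesis* are co-arguments of the matrix verb, with nothing but a clause-internal boundary between them.
Nothing blocks QR of the lower DP to a position above the higher one, so inverse scope is available.
The sentence is scopally ambiguous between *a few biologists* > *each thesis* and *each thesis* > *a few biologists*.

Yes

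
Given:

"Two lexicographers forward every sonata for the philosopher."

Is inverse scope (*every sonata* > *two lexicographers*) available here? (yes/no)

Yes

*every sonata* is the matrix object and *two lexicographers* the matrix subject; the two are clausemates.
Since no island is crossed, the inverse ordering is licensed alongside surface scope.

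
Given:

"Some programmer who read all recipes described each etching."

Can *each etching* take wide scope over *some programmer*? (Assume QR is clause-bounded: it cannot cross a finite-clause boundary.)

The RC *who read all recipes* is an island, but *each etching* is not inside it — it is the matrix object, a clausemate of *some programmer*.
Since no island is crossed, the inverse ordering is licensed alongside surface scope.
Both orderings are possible: *some programmer* > *each etching* and *each etching* > *some programmer*.

Yes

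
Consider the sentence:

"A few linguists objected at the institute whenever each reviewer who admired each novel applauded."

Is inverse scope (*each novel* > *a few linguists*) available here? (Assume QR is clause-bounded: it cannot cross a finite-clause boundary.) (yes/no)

No

*each novel* is embedded in the relative clause *who admired each novel*, which is itself inside the adjunct *whenever each reviewer who admired each novel applauded*.
Even if one barrier were somehow void, the other would still block QR.
Hence only narrow scope for *each novel* (under *a few linguists*) survives.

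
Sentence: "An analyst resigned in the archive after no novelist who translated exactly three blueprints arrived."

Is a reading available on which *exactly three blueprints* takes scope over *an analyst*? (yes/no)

No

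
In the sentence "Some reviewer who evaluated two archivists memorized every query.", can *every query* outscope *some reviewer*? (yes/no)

Yes

The relative clause *who evaluated two archivists* modifies *some reviewer*, but *every query* is not inside that relative clause — it is an argument of the matrix verb.
Clause-internal QR can adjoin the lower DP above the subject, yielding the inverse reading.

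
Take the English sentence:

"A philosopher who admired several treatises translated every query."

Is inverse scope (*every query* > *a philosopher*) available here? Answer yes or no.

Yes

*every query* sits in the matrix clause, not in the relative clause on *a philosopher*.
Since no island is crossed, the inverse ordering is licensed alongside surface scope.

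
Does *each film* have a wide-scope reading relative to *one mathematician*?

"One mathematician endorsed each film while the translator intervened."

Yes

Although there is an adjunct clause, *each film* is in the main clause, not inside the adjunct.
Nothing blocks QR of the lower DP to a position above the higher one, so inverse scope is available.
Both orderings are possible: *one mathematician* > *each film* and *each film* > *one mathematician*.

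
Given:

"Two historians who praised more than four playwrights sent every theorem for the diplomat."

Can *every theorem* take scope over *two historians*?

*every theorem* is a matrix argument; only *two historians* is modified by the relative clause *who praised more than four playwrights*, so the RC island is irrelevant to the target quantifier.
Nothing blocks QR of the lower DP to a position above the higher one, so inverse scope is available.

Yes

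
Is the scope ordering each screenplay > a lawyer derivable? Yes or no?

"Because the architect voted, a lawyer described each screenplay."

Yes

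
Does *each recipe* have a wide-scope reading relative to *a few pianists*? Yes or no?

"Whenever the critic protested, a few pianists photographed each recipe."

The adjunct island is irrelevant here — *each recipe* and *a few pianists* are both in the matrix clause.
Clause-internal QR can adjoin the lower DP above the subject, yielding the inverse reading.
Both orderings are possible: *a few pianists* > *each recipe* and *each recipe* > *a few pianists*.

Yes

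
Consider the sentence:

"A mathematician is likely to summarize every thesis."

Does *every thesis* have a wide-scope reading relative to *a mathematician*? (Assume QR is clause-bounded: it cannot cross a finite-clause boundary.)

Infinitival complements of raising predicates do not block QR; *every thesis* and *a mathematician* are effectively clausemates.
With no island boundary between them, the object can take inverse scope over the subject via ordinary QR within the clause.

Yes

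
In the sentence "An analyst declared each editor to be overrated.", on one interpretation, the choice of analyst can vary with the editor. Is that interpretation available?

This is the *each editor* > *an analyst* reading.
*each editor* is the subject of an ECM infinitive — the infinitival complement of an ECM verb is not a scope island, so *each editor* can raise into the matrix clause.
Since no island is crossed, the inverse ordering is licensed alongside surface scope.

Yes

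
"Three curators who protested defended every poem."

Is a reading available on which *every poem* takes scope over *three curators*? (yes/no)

Yes

Although the sentence contains a relative clause (*who protested*), *every poem* is outside it, in the matrix VP.
QR within a single clause is free, so the lower quantifier may take scope over the higher one.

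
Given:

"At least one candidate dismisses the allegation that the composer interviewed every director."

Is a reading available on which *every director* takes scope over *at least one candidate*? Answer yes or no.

*every director* is embedded in the complex NP *the allegation that the composer interviewed every director*.
The complex NP is opaque for QR — the quantifier is frozen inside the noun's complement.
Hence only narrow scope for *every director* (under *at least one candidate*) survives.

No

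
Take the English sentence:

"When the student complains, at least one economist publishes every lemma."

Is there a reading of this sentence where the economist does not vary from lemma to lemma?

Yes

This is the *at least one economist* > *every lemma* reading.
Surface scope (*at least one economist* > *every lemma*) is always derivable; islands only block QR, not in-situ interpretation.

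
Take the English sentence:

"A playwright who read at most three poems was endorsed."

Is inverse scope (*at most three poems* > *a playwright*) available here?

*at most three poems* sits inside the relative clause *who read at most three poems*.
QR out of a relative clause is ruled out by the relative-clause island constraint.
So *at most three poems* cannot raise to a position above *a playwright*.
(Only the surface reading survives: one fixed playwright with respect to all the relevant poems.)

No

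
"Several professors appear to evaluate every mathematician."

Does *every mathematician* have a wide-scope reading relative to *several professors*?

Yes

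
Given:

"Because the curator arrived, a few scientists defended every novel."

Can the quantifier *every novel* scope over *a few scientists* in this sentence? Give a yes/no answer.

Yes

*every novel* is a matrix argument; the adjunct is an island but the target quantifier is outside it.
No island intervenes, so both surface and inverse scope are derivable.
So *every novel* > *a few scientists* is among the available readings.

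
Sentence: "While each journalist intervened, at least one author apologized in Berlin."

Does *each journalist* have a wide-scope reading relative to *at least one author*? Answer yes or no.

The DP *each journalist* is contained in the adjunct clause *while each journalist intervened*.
Adjuncts are opaque for quantifier raising; a quantifier in an adjunct stays inside it.
So the wide-scope reading for *each journalist* is blocked.

No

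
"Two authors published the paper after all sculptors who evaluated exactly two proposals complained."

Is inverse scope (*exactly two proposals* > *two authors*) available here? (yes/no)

*exactly two proposals* is embedded in the relative clause *who evaluated exactly two proposals*, which is itself inside the adjunct *after all sculptors who evaluated exactly two proposals complained*.
The quantifier would have to escape first the RC and then the adjunct — two independent island violations.
So *exactly two proposals* cannot raise high enough to outscope *two authors*; only the surface ordering *two authors* > *exactly two proposals* is available.

No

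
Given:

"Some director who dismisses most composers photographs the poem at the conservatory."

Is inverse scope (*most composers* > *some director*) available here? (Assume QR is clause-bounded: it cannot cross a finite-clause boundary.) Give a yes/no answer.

*most composers* sits inside the relative clause *who dismisses most composers*.
A relative clause is a scope island — quantifier raising cannot cross its boundary.
So *most composers* cannot raise high enough to outscope *some director*; only the surface ordering *some director* > *most composers* is available.

No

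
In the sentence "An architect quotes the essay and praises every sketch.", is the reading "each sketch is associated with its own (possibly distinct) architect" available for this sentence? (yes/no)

No

This is the *every sketch* > *an architect* reading.
*every sketch* occurs within one conjunct of the coordinate structure (*praises every sketch*).
A quantifier cannot raise out of one conjunct of a coordination across the whole coordinate structure — the CSC applies to QR.
So *every sketch* cannot raise to a position above *an architect*.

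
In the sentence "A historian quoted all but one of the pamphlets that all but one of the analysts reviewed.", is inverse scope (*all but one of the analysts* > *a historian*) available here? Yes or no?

No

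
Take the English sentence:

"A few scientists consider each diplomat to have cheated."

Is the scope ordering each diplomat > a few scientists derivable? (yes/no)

Yes

*each diplomat* is an ECM subject; ECM complements are not islands, and the embedded quantifier may take matrix scope.
Ordinary QR to a clause-peripheral position gives the wide-scope LF for the lower DP.
The sentence is scopally ambiguous between *a few scientists* > *each diplomat* and *each diplomat* > *a few scientists*.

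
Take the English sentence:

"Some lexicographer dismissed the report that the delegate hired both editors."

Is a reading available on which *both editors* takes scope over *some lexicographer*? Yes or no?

The DP *both editors* is contained in the complex NP *the report that the delegate hired both editors*.
Since the clause is the complement of a nominal head, the CNPC blocks scope extraction.
So *both editors* cannot raise high enough to outscope *some lexicographer*; only the surface ordering *some lexicographer* > *both editors* is available.

No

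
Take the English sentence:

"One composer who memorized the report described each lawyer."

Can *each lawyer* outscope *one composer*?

Although the sentence contains a relative clause (*who memorized the report*), *each lawyer* is outside it, in the matrix VP.
Nothing blocks QR of the lower DP to a position above the higher one, so inverse scope is available.

Yes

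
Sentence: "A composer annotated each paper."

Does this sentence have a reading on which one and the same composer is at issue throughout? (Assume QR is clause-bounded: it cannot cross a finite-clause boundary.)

The paraphrase describes the scope ordering *a composer* > *each paper*.
Surface scope (*a composer* > *each paper*) is always derivable; islands only block QR, not in-situ interpretation.

Yes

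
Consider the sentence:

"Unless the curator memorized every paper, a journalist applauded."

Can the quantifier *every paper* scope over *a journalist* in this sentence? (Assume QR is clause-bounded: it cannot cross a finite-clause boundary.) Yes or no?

No

*every paper* is embedded in the adjunct clause *unless the curator memorized every paper*.
Adjuncts are opaque for quantifier raising; a quantifier in an adjunct stays inside it.
There is no licit LF on which *every paper* c-commands *a journalist*.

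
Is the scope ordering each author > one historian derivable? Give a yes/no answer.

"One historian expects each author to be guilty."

Yes

ECM infinitives lack a CP barrier, so *each author* can QR over the matrix subject *one historian*.
Ordinary QR to a clause-peripheral position gives the wide-scope LF for the lower DP.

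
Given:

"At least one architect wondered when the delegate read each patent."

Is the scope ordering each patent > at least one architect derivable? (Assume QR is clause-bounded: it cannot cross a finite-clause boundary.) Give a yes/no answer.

No

The DP *each patent* is contained in the embedded question *when the delegate read each patent*.
The wh-island constraint blocks QR out of an embedded interrogative.
So *each patent* cannot raise high enough to outscope *at least one architect*; only the surface ordering *at least one architect* > *each patent* is available.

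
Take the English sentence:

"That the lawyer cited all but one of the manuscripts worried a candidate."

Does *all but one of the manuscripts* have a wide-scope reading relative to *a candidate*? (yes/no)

*all but one of the manuscripts* is embedded in the sentential subject *that the lawyer cited all but one of the manuscripts*.
Subjects — clausal subjects included — are islands for extraction, and QR is no exception.
The ordering *all but one of the manuscripts* > *a candidate* is therefore underivable.

No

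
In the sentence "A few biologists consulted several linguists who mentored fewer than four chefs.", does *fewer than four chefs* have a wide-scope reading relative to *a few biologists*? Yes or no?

*fewer than four chefs* sits inside the relative clause *who mentored fewer than four chefs* modifying *several linguists*.
The relative clause forms an island for QR, so the quantifier is confined to the head noun's restrictor.
*fewer than four chefs* > *a few biologists* would require crossing that boundary, which is illicit.

No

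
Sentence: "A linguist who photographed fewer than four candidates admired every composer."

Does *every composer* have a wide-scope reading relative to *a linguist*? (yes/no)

Yes

*every composer* is a matrix argument; only *a linguist* is modified by the relative clause *who photographed fewer than four candidates*, so the RC island is irrelevant to the target quantifier.
With no island boundary between them, the object can take inverse scope over the subject via ordinary QR within the clause.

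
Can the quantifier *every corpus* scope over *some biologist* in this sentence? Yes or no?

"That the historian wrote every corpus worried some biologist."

No

The DP *every corpus* is contained in the sentential subject *that the historian wrote every corpus*.
The subject-island constraint blocks QR out of a clausal subject.
The ordering *every corpus* > *some biologist* is therefore underivable.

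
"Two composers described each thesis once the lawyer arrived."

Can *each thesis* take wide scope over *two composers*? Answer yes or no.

The adjunct clause does not contain *each thesis*, which is the matrix object.
Ordinary QR to a clause-peripheral position gives the wide-scope LF for the lower DP.

Yes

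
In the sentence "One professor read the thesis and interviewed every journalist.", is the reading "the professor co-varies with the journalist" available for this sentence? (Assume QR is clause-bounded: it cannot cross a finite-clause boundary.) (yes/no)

That reading corresponds to *every journalist* > *one professor*.
The target quantifier *every journalist* is part of one conjunct of the coordinate structure (*interviewed every journalist*).
A quantifier cannot raise out of one conjunct of a coordination across the whole coordinate structure — the CSC applies to QR.
So *every journalist* cannot raise to a position above *one professor*.

No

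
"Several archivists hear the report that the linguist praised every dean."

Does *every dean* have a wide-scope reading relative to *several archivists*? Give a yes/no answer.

No

*every dean* sits inside the complex NP *the report that the linguist praised every dean*.
The complex NP is opaque for QR — the quantifier is frozen inside the noun's complement.
So *every dean* cannot raise high enough to outscope *several archivists*; only the surface ordering *several archivists* > *every dean* is available.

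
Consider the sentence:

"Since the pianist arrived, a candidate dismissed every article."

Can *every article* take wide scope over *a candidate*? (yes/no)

Yes

The adjunct island is irrelevant here — *every article* and *a candidate* are both in the matrix clause.
With no island boundary between them, the object can take inverse scope over the subject via ordinary QR within the clause.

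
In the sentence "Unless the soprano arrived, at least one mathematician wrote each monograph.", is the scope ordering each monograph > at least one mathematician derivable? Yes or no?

Yes

Although there is an adjunct clause, *each monograph* is in the main clause, not inside the adjunct.
Since no island is crossed, the inverse ordering is licensed alongside surface scope.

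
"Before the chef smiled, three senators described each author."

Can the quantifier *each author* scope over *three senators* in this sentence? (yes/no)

The adjunct island is irrelevant here — *each author* and *three senators* are both in the matrix clause.
Ordinary QR to a clause-peripheral position gives the wide-scope LF for the lower DP.
So *each author* > *three senators* is among the available readings.

Yes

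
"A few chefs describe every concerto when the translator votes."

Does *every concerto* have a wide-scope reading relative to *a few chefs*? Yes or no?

Yes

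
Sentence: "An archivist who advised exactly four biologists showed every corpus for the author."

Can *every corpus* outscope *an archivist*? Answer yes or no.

Yes

The RC *who advised exactly four biologists* is an island, but *every corpus* is not inside it — it is the matrix object, a clausemate of *an archivist*.
Ordinary QR to a clause-peripheral position gives the wide-scope LF for the lower DP.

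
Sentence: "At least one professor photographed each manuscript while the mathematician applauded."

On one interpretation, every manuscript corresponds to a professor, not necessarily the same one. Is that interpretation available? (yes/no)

The paraphrase describes the scope ordering *each manuscript* > *at least one professor*.
Although there is an adjunct clause, *each manuscript* is in the main clause, not inside the adjunct.
Ordinary QR to a clause-peripheral position gives the wide-scope LF for the lower DP.

Yes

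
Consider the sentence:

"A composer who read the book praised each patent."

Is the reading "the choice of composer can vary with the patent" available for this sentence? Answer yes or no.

Yes

The described interpretation is the *each patent* > *a composer* scoping.
Although the sentence contains a relative clause (*who read the book*), *each patent* is outside it, in the matrix VP.
No island intervenes, so both surface and inverse scope are derivable.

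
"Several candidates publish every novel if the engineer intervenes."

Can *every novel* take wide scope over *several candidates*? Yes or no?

Yes

*every novel* is a matrix argument; the adjunct is an island but the target quantifier is outside it.
Ordinary QR to a clause-peripheral position gives the wide-scope LF for the lower DP.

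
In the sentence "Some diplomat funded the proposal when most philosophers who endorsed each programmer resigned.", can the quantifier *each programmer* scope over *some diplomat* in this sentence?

No

*each programmer* is embedded in the relative clause *who endorsed each programmer*, which is itself inside the adjunct *when most philosophers who endorsed each programmer resigned*.
Nested islands: the RC island is itself inside an adjunct island, so wide scope is doubly excluded.
So *each programmer* cannot raise high enough to outscope *some diplomat*; only the surface ordering *some diplomat* > *each programmer* is available.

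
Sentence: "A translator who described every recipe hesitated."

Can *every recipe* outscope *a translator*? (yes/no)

No

The DP *every recipe* is contained in the relative clause *who described every recipe*.
QR out of a relative clause is ruled out by the relative-clause island constraint.
*every recipe* is confined to the island and cannot take scope over *a translator*.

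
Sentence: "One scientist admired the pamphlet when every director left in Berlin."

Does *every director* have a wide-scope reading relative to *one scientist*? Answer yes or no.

The target quantifier *every director* is part of the adjunct clause *when every director left in Berlin*.
The adjunct-island constraint bars QR out of an adverbial clause.
So the wide-scope reading for *every director* is blocked.

No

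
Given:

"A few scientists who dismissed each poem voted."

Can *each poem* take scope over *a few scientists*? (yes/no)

*each poem* is embedded in the relative clause *who dismissed each poem*.
Relative clauses block scope extraction: QR cannot target a position outside the modified NP.
So *each poem* cannot raise to a position above *a few scientists*.

No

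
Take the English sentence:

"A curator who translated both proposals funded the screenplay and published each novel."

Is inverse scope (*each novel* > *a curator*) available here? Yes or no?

The DP *each novel* is contained in one conjunct of the coordinate structure (*published each novel*).
Asymmetric QR out of one conjunct violates the Coordinate Structure Constraint.
So *each novel* cannot raise high enough to outscope *a curator*; only the surface ordering *a curator* > *each novel* is available.

No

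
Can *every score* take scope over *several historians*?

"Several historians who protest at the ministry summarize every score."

The relative clause *who protest at the ministry* modifies *several historians*, but *every score* is not inside that relative clause — it is an argument of the matrix verb.
Nothing blocks QR of the lower DP to a position above the higher one, so inverse scope is available.
Both orderings are possible: *several historians* > *every score* and *every score* > *several historians*.

Yes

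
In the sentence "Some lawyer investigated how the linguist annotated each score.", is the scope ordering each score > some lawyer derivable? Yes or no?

No

*each score* occurs within the embedded question *how the linguist annotated each score*.
Embedded questions are wh-islands: a quantifier inside an indirect question cannot QR into the matrix clause.
Hence only narrow scope for *each score* (under *some lawyer*) survives.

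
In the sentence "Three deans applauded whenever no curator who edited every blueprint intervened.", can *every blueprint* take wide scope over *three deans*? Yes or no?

No

The target quantifier *every blueprint* is part of the relative clause *who edited every blueprint*, which is itself inside the adjunct *whenever no curator who edited every blueprint intervened*.
Nested islands: the RC island is itself inside an adjunct island, so wide scope is doubly excluded.
There is no licit LF on which *every blueprint* c-commands *three deans*.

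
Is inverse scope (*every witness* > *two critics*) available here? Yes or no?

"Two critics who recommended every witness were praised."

*every witness* occurs within the relative clause *who recommended every witness*.
Relative clauses are scope islands: a quantifier cannot QR out of a relative clause to take scope in the matrix clause.
So the wide-scope reading for *every witness* is blocked.

No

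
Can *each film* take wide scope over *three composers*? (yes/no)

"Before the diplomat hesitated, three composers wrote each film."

Neither queried DP is inside the adjunct, so the adjunct-island constraint does not apply.
Clause-internal QR can adjoin the lower DP above the subject, yielding the inverse reading.

Yes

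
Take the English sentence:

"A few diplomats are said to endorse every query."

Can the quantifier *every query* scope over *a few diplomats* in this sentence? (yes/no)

*every query* is the object of the infinitival complement of a raising predicate; raising infinitives are transparent for QR, so the two DPs are in effect clausemates.
QR within a single clause is free, so the lower quantifier may take scope over the higher one.
Both orderings are possible: *a few diplomats* > *every query* and *every query* > *a few diplomats*.

Yes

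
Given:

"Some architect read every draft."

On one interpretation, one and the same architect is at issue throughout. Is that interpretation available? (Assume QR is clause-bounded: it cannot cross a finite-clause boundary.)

Yes

That reading corresponds to *some architect* > *every draft*.
Surface scope (*some architect* > *every draft*) is always derivable; islands only block QR, not in-situ interpretation.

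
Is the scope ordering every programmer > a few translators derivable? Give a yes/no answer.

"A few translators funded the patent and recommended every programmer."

The DP *every programmer* is contained in one conjunct of the coordinate structure (*recommended every programmer*).
Coordinate structures are islands for non-across-the-board movement, QR included.
There is no licit LF on which *every programmer* c-commands *a few translators*.

No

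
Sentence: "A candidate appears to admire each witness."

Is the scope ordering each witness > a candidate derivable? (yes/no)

Yes

*each witness* is inside a raising infinitive, which is transparent to QR (no CP barrier), so it behaves as a matrix argument.
Since no island is crossed, the inverse ordering is licensed alongside surface scope.
So *each witness* > *a candidate* is among the available readings.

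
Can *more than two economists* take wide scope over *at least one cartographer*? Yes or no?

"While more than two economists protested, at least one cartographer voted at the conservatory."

No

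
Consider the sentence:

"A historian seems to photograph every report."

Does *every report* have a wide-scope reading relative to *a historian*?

Yes

The matrix predicate is a raising verb, whose infinitival complement is not a scope island — *every report* can QR into the matrix clause.
QR within a single clause is free, so the lower quantifier may take scope over the higher one.
So *every report* > *a historian* is among the available readings.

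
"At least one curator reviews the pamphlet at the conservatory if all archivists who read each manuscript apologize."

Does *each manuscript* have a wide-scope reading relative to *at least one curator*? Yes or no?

No

Structurally, *each manuscript* is inside the relative clause *who read each manuscript*, which is itself inside the adjunct *if all archivists who read each manuscript apologize*.
Nested islands: the RC island is itself inside an adjunct island, so wide scope is doubly excluded.
So *each manuscript* cannot raise high enough to outscope *at least one curator*; only the surface ordering *at least one curator* > *each manuscript* is available.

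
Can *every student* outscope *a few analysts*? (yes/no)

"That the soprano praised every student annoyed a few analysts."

No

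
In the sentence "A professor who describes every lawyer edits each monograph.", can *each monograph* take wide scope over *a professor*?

Yes

Although the sentence contains a relative clause (*who describes every lawyer*), *each monograph* is outside it, in the matrix VP.
QR within a single clause is free, so the lower quantifier may take scope over the higher one.
Both orderings are possible: *a professor* > *each monograph* and *each monograph* > *a professor*.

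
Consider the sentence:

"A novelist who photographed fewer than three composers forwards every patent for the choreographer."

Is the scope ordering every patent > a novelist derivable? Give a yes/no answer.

Yes

The relative clause *who photographed fewer than three composers* modifies *a novelist*, but *every patent* is not inside that relative clause — it is an argument of the matrix verb.
Since no island is crossed, the inverse ordering is licensed alongside surface scope.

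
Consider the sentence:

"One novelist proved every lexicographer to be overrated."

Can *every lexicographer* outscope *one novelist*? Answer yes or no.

Yes

*every lexicographer* is an ECM subject; ECM complements are not islands, and the embedded quantifier may take matrix scope.
Nothing blocks QR of the lower DP to a position above the higher one, so inverse scope is available.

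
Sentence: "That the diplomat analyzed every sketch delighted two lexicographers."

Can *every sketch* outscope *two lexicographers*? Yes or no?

No

Structurally, *every sketch* is inside the sentential subject *that the diplomat analyzed every sketch*.
The subject-island constraint blocks QR out of a clausal subject.
There is no licit LF on which *every sketch* c-commands *two lexicographers*.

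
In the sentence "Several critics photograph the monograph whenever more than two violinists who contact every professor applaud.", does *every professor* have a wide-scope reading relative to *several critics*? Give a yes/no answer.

*every professor* occurs within the relative clause *who contact every professor*, which is itself inside the adjunct *whenever more than two violinists who contact every professor applaud*.
Nested islands: the RC island is itself inside an adjunct island, so wide scope is doubly excluded.
The inverse ordering *every professor* > *several critics* is therefore underivable.

No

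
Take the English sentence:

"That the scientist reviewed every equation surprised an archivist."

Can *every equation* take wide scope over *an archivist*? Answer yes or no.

No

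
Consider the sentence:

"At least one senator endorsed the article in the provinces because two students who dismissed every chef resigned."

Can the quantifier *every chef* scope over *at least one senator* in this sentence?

No

*every chef* is embedded in the relative clause *who dismissed every chef*, which is itself inside the adjunct *because two students who dismissed every chef resigned*.
Two island boundaries intervene — the relative clause and the adjunct. Either alone would block QR.
*every chef* > *at least one senator* would require crossing that boundary, which is illicit.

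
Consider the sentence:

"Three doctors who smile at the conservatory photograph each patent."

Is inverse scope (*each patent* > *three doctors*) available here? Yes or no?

The RC *who smile at the conservatory* is an island, but *each patent* is not inside it — it is the matrix object, a clausemate of *three doctors*.
Clause-internal QR can adjoin the lower DP above the subject, yielding the inverse reading.
The sentence is scopally ambiguous between *three doctors* > *each patent* and *each patent* > *three doctors*.

Yes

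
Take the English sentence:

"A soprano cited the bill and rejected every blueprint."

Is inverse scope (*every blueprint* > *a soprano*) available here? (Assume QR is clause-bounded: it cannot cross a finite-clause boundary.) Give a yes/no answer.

No

The DP *every blueprint* is contained in one conjunct of the coordinate structure (*rejected every blueprint*).
A quantifier cannot raise out of one conjunct of a coordination across the whole coordinate structure — the CSC applies to QR.
The inverse ordering *every blueprint* > *a soprano* is therefore underivable.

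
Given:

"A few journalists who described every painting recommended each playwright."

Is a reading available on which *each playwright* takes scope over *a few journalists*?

Yes

The RC *who described every painting* is an island, but *each playwright* is not inside it — it is the matrix object, a clausemate of *a few journalists*.
No island intervenes, so both surface and inverse scope are derivable.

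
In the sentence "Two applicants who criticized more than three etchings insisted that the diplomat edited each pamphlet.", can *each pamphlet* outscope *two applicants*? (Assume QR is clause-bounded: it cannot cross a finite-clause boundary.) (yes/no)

No

Structurally, *each pamphlet* is inside the finite complement clause *that the diplomat edited each pamphlet*.
Given the clause-boundedness assumption, QR cannot cross the finite CP into the matrix.
*each pamphlet* > *two applicants* would require crossing that boundary, which is illicit.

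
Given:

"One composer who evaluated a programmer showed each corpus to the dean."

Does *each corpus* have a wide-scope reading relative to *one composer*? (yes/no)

Yes

*each corpus* is a matrix argument; only *one composer* is modified by the relative clause *who evaluated a programmer*, so the RC island is irrelevant to the target quantifier.
No island intervenes, so both surface and inverse scope are derivable.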